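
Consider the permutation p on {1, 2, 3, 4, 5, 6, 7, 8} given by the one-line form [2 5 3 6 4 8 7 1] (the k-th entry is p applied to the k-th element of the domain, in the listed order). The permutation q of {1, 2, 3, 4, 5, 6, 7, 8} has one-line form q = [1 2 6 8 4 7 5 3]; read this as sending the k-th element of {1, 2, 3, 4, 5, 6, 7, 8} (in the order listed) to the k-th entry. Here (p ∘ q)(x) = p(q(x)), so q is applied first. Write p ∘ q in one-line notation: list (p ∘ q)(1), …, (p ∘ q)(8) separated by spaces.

(p ∘ q)(x) = p(q(x)). Computing each image: p(q(1)) = p(1) = 2, p(q(2)) = p(2) = 5, p(q(3)) = p(6) = 8, p(q(4)) = p(8) = 1, p(q(5)) = p(4) = 6, p(q(6)) = p(7) = 7, p(q(7)) = p(5) = 4, p(q(8)) = p(3) = 3.
Hence p ∘ q = [2 5 8 1 6 7 4 3].

2 5 8 1 6 7 4 3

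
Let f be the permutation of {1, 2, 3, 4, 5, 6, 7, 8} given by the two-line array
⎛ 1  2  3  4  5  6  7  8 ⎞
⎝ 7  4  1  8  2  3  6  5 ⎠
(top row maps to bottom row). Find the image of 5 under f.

The entry below 5 in the array is 2, so f(5) = 2.

2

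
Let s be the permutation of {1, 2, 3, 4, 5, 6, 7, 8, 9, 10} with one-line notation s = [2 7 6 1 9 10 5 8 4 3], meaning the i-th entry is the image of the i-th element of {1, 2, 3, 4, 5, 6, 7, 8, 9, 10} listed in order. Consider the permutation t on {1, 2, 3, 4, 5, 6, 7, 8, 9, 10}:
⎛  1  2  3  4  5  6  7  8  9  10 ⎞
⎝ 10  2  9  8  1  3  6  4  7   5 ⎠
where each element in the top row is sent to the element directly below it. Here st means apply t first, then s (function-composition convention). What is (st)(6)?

(st)(6) = s(t(6)). t(6) = 3, then s(3) = 6. So (st)(6) = 6.

6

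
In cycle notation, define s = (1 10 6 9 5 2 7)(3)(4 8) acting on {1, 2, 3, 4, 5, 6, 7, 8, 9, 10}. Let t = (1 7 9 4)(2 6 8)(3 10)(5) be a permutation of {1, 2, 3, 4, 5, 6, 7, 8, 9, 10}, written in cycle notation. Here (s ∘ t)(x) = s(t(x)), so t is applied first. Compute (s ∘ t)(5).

(s ∘ t)(5) = s(t(5)). t(5) = 5, then s(5) = 2. So (s ∘ t)(5) = 2.

2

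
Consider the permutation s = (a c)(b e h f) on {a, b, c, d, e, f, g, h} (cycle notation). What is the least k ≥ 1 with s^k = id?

The disjoint cycles have lengths 4, 2, 1, 1.
Since disjoint cycles commute, ord(s) = lcm(4, 2) = 4.

4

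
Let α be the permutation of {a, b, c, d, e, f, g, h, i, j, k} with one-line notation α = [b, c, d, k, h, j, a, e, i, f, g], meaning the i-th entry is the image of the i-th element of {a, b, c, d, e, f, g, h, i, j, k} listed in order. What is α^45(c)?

g

Tracing c → d → … returns to c after 6 steps, so c lies in a 6-cycle (a b c d k g).
Since the cycle has length 6, α^45 acts on it the same as α^3 (45 mod 6 = 3).
Advancing 3 steps from c: c → d → k → g.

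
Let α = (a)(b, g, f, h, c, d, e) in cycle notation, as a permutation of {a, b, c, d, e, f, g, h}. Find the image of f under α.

Within (b, g, f, h, c, d, e), f ↦ h.

h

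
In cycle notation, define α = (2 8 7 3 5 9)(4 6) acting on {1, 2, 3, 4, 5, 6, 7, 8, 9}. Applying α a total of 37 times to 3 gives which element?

5

3 lies in the 6-cycle (2 8 7 3 5 9).
Powers repeat with period 6 on this cycle, and 37 mod 6 = 1, so α^37(3) = α^1(3).
Advancing 1 step from 3: 3 → 5.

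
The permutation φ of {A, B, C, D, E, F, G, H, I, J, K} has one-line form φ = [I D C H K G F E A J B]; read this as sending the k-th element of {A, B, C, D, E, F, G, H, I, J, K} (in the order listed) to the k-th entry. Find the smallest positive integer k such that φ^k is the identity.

10

Writing φ as disjoint cycles, the cycle lengths are 5, 2, 2, 1, 1.
Since disjoint cycles commute, ord(φ) = lcm(5, 2, 2) = 10.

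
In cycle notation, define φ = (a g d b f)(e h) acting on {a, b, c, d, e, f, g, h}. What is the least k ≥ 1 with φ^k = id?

The disjoint cycles have lengths 5, 2, 1.
The order of φ is the least common multiple of its cycle lengths: lcm(5, 2) = 10.

10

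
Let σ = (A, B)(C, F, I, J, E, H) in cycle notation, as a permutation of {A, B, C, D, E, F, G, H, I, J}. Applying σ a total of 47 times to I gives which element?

I lies in the 6-cycle (C, F, I, J, E, H).
On a 6-cycle, σ^6 is the identity, so σ^47 = σ^5 there (47 ≡ 5 mod 6).
Stepping 5 places around the cycle: I → J → E → H → C → F.

F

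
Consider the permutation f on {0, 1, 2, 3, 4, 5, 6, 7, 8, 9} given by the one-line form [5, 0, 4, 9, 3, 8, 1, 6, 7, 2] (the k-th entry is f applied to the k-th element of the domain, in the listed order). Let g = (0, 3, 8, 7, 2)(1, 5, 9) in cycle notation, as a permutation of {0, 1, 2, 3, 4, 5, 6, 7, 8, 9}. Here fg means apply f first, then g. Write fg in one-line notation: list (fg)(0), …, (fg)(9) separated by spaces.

9 3 4 1 8 7 5 6 2 0

(fg)(x) = g(f(x)). Computing each image: g(f(0)) = g(5) = 9, g(f(1)) = g(0) = 3, g(f(2)) = g(4) = 4, g(f(3)) = g(9) = 1, g(f(4)) = g(3) = 8, g(f(5)) = g(8) = 7, g(f(6)) = g(1) = 5, g(f(7)) = g(6) = 6, g(f(8)) = g(7) = 2, g(f(9)) = g(2) = 0.
Hence fg = [9 3 4 1 8 7 5 6 2 0].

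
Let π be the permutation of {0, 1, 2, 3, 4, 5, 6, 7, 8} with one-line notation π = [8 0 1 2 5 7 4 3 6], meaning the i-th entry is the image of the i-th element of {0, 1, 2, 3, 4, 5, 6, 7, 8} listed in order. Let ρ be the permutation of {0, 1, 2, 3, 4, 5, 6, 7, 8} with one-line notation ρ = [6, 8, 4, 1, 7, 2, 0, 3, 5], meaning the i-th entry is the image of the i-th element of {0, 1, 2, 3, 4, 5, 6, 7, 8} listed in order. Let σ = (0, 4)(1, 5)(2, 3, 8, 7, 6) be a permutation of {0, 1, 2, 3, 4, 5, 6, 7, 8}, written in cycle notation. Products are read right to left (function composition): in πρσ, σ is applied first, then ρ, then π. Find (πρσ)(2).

0

Chase 2: σ(2) = 3; ρ(3) = 1; π(1) = 0. Hence (πρσ)(2) = 0.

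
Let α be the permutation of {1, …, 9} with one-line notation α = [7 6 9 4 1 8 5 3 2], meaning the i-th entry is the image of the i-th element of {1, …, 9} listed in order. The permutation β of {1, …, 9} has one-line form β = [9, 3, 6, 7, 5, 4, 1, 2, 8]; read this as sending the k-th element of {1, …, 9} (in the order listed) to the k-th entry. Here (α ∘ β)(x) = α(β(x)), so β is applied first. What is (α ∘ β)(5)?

First apply β: β(5) = 5, then α(5) = 1. Thus (α ∘ β)(5) = 1.

1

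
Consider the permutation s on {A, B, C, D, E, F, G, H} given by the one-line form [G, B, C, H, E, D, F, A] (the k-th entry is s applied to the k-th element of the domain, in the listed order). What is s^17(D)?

Tracing D → H → … returns to D after 5 steps, so D lies in a 5-cycle (A, G, F, D, H).
Since the cycle has length 5, s^17 acts on it the same as s^2 (17 mod 5 = 2).
Advancing 2 steps from D: D → H → A.

A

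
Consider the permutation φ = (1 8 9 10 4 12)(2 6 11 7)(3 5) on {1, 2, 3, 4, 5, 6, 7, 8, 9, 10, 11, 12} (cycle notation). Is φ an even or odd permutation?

odd

The cycle lengths are 6, 4, 2.
A cycle of length ℓ contributes ℓ−1 transpositions, so φ is a product of 5 + 3 + 1 = 9 transpositions — odd.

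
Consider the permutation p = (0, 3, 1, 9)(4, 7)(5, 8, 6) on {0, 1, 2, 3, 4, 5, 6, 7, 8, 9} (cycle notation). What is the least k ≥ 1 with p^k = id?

The disjoint cycles have lengths 4, 3, 2, 1.
The order is lcm(4, 3, 2) = 12.

12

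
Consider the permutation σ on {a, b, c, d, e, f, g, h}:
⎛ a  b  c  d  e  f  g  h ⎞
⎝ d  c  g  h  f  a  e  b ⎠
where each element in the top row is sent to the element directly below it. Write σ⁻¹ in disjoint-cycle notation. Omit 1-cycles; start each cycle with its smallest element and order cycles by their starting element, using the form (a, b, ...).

First write σ in disjoint cycles: (a, d, h, b, c, g, e, f).
The inverse reverses every cycle; in canonical form, σ⁻¹ = (a, f, e, g, c, b, h, d).

(a, f, e, g, c, b, h, d)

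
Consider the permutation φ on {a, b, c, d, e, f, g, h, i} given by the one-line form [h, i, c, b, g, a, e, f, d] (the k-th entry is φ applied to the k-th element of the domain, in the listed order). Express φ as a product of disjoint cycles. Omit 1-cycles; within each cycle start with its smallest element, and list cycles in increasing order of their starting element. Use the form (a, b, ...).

(a, h, f)(b, i, d)(e, g)

From a: a → h → f → a, closing the cycle (a, h, f).
Continuing from each remaining unvisited element yields (a, h, f)(b, i, d)(e, g).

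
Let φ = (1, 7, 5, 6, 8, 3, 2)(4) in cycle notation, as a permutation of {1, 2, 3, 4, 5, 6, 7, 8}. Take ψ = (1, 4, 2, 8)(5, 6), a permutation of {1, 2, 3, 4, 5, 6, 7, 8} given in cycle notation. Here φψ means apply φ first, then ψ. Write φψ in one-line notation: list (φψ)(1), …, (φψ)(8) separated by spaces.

7 4 8 2 5 1 6 3

(φψ)(x) = ψ(φ(x)). Computing each image: ψ(φ(1)) = ψ(7) = 7, ψ(φ(2)) = ψ(1) = 4, ψ(φ(3)) = ψ(2) = 8, ψ(φ(4)) = ψ(4) = 2, ψ(φ(5)) = ψ(6) = 5, ψ(φ(6)) = ψ(8) = 1, ψ(φ(7)) = ψ(5) = 6, ψ(φ(8)) = ψ(3) = 3.
Hence φψ = [7 4 8 2 5 1 6 3].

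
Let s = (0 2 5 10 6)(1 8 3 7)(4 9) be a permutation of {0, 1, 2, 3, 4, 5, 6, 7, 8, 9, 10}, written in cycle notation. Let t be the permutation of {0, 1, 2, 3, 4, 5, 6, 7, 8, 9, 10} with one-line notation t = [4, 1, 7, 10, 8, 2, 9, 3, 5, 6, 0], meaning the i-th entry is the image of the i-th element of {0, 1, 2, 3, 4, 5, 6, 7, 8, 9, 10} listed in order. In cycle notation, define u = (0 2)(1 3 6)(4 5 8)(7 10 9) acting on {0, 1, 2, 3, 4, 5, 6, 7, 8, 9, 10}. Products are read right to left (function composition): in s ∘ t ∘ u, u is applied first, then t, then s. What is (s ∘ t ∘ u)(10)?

Chase 10: u(10) = 9; t(9) = 6; s(6) = 0. Hence (s ∘ t ∘ u)(10) = 0.

0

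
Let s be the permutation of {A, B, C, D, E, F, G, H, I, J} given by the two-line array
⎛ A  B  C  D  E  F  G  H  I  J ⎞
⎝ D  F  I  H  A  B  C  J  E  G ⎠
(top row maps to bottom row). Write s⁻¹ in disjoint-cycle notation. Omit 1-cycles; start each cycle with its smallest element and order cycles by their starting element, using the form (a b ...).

(A E I C G J H D)(B F)

First write s in disjoint cycles: (A D H J G C I E)(B F).
Reversing each cycle (and rotating so the smallest element leads) gives s⁻¹ = (A E I C G J H D)(B F).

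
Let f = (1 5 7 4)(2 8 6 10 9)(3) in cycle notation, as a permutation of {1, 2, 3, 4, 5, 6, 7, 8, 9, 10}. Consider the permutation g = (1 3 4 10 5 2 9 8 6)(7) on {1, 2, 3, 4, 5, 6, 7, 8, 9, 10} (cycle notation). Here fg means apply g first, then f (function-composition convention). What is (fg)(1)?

First apply g: g(1) = 3, then f(3) = 3. Thus (fg)(1) = 3.

3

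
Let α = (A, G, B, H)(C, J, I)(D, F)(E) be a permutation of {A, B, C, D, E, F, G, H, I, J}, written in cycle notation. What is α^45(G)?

G lies in the 4-cycle (A, G, B, H).
On a 4-cycle, α^4 is the identity, so α^45 = α^1 there (45 ≡ 1 mod 4).
Advancing 1 step from G: G → B.

B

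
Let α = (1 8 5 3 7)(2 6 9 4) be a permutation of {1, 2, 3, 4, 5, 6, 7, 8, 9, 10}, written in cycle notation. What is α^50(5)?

5 lies in the 5-cycle (1 8 5 3 7).
Since the cycle has length 5, α^50 acts on it the same as α^0 (50 mod 5 = 0).
So α^50(5) = 5.

5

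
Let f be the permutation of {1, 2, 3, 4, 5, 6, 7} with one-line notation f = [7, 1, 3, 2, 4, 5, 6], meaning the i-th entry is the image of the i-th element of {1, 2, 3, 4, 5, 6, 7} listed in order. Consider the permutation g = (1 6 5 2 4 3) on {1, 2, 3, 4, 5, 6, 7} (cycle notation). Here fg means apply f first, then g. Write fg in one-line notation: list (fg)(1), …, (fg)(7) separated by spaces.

(fg)(x) = g(f(x)). Computing each image: g(f(1)) = g(7) = 7, g(f(2)) = g(1) = 6, g(f(3)) = g(3) = 1, g(f(4)) = g(2) = 4, g(f(5)) = g(4) = 3, g(f(6)) = g(5) = 2, g(f(7)) = g(6) = 5.
Hence fg = [7 6 1 4 3 2 5].

7 6 1 4 3 2 5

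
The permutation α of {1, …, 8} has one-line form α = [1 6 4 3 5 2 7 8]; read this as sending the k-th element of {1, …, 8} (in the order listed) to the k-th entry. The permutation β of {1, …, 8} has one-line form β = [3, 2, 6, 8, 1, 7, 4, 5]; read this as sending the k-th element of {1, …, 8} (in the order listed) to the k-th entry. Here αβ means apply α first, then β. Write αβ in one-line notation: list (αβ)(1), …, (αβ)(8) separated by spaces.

For each element, apply α then β: 1 → 1 → 3; 2 → 6 → 7; 3 → 4 → 8; 4 → 3 → 6; 5 → 5 → 1; 6 → 2 → 2; 7 → 7 → 4; 8 → 8 → 5.
So αβ in one-line form is 3 7 8 6 1 2 4 5.

3 7 8 6 1 2 4 5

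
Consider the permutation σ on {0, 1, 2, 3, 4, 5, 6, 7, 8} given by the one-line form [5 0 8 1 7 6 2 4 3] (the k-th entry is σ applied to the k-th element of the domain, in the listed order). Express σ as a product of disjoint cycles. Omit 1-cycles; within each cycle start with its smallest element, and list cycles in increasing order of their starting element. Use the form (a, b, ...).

Iterating σ from 0 gives 0 → 5 → 6 → 2 → 8 → 3 → 1 → 0; that is the 7-cycle (0, 5, 6, 2, 8, 3, 1).
Continuing from each remaining unvisited element yields (0, 5, 6, 2, 8, 3, 1)(4, 7).

(0, 5, 6, 2, 8, 3, 1)(4, 7)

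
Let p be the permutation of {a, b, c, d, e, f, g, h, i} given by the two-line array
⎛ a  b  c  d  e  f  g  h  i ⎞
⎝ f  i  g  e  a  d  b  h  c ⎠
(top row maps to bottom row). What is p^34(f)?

Tracing f → d → … returns to f after 4 steps, so f lies in a 4-cycle (a f d e).
Powers repeat with period 4 on this cycle, and 34 mod 4 = 2, so p^34(f) = p^2(f).
Advancing 2 steps from f: f → d → e.

e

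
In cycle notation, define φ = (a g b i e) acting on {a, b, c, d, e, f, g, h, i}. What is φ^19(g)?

a

g lies in the 5-cycle (a g b i e).
Since the cycle has length 5, φ^19 acts on it the same as φ^4 (19 mod 5 = 4).
Advancing 4 steps from g: g → b → i → e → a.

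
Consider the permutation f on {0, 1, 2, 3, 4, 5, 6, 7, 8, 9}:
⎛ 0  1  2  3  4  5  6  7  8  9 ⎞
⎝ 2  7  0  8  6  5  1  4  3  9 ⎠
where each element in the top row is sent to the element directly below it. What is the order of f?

4

The disjoint-cycle form of f has cycle lengths 4, 2, 2, 1, 1.
Since disjoint cycles commute, ord(f) = lcm(4, 2, 2) = 4.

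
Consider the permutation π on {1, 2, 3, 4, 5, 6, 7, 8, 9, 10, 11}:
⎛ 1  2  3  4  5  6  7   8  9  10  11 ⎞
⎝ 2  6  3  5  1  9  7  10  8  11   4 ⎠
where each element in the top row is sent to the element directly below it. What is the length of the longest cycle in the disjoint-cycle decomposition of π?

Decomposing into disjoint cycles gives (1, 2, 6, 9, 8, 10, 11, 4, 5); the longest has length 9.

9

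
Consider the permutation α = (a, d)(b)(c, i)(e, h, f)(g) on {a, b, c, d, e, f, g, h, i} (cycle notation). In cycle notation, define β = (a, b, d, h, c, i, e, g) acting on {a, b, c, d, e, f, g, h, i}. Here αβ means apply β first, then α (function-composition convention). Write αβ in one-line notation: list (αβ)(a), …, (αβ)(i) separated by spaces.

b a c f g e d i h

Chase each element through β then α: a → b → b; b → d → a; c → i → c; d → h → f; e → g → g; f → f → e; g → a → d; h → c → i; i → e → h.
Collecting the images, αβ = [b a c f g e d i h].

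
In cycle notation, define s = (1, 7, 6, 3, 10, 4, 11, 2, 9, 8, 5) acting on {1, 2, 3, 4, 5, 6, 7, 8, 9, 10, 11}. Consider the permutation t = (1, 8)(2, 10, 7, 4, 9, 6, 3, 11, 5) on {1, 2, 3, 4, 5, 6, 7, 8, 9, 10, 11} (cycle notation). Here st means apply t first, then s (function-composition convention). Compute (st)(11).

1

(st)(11) = s(t(11)). t(11) = 5, then s(5) = 1. So (st)(11) = 1.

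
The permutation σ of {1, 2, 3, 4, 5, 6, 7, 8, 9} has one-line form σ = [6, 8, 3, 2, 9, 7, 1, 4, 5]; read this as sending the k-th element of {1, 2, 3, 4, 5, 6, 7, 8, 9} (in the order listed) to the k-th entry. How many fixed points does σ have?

The fixed points (elements with σ(x) = x) are {3}, so there is 1.

1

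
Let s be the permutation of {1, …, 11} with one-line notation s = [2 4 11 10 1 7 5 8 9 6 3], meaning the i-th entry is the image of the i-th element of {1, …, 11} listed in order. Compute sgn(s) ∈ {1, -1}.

-1

In disjoint-cycle form the cycle lengths are 7, 2, 1, 1.
A cycle is odd iff its length is even; s has 1 even-length cycle, so sgn(s) = (−1)^1 and s is odd.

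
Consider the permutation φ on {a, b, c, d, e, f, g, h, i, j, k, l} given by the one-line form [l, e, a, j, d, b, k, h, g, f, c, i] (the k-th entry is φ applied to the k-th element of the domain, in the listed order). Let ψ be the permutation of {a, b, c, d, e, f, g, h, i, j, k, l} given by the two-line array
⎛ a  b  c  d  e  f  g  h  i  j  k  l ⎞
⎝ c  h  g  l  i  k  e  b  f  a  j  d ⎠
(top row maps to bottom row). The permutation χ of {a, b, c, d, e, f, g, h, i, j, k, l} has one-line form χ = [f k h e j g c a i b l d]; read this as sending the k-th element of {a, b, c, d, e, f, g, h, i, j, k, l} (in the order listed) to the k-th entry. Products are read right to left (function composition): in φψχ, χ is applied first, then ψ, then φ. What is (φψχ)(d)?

g

(φψχ)(d) = φ(ψ(χ(d))). χ(d) = e, then ψ(e) = i, then φ(i) = g, so the result is g.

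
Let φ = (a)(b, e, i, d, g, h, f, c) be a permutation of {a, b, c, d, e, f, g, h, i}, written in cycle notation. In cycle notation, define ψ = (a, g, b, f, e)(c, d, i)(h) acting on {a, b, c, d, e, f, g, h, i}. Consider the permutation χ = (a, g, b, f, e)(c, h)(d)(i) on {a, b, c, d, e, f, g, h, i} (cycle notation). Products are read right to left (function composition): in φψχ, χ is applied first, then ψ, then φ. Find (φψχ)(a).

e

Apply the permutations in order: χ(a) = g, then ψ(g) = b, then φ(b) = e. So (φψχ)(a) = e.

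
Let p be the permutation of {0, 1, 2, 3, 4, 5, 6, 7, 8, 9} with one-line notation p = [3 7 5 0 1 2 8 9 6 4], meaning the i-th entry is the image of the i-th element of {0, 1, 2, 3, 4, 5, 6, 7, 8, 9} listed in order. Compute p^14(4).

7

Tracing 4 → 1 → … returns to 4 after 4 steps, so 4 lies in a 4-cycle (1, 7, 9, 4).
Powers repeat with period 4 on this cycle, and 14 mod 4 = 2, so p^14(4) = p^2(4).
Stepping 2 places around the cycle: 4 → 1 → 7.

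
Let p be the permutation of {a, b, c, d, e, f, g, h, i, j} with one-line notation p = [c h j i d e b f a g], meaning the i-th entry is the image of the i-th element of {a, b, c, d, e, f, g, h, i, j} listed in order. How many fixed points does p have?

0

No element satisfies p(x) = x, so there are 0 fixed points.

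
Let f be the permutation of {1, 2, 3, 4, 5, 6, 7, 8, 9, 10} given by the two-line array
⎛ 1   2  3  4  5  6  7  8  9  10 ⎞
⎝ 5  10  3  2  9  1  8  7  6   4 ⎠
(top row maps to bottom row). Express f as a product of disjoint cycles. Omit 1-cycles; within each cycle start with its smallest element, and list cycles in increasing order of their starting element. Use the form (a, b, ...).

Start at 1 and follow images: 1 → 5 → 9 → 6 → 1, giving the cycle (1, 5, 9, 6).
Repeating from the next unused element and collecting all non-trivial cycles gives (1, 5, 9, 6)(2, 10, 4)(7, 8).

(1, 5, 9, 6)(2, 10, 4)(7, 8)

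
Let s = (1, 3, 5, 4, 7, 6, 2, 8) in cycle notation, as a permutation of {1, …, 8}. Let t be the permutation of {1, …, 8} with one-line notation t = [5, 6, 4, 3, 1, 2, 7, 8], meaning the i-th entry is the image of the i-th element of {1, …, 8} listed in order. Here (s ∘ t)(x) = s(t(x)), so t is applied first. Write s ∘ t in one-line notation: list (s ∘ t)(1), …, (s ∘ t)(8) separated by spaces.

4 2 7 5 3 8 6 1

(s ∘ t)(x) = s(t(x)). Computing each image: s(t(1)) = s(5) = 4, s(t(2)) = s(6) = 2, s(t(3)) = s(4) = 7, s(t(4)) = s(3) = 5, s(t(5)) = s(1) = 3, s(t(6)) = s(2) = 8, s(t(7)) = s(7) = 6, s(t(8)) = s(8) = 1.
Hence s ∘ t = [4 2 7 5 3 8 6 1].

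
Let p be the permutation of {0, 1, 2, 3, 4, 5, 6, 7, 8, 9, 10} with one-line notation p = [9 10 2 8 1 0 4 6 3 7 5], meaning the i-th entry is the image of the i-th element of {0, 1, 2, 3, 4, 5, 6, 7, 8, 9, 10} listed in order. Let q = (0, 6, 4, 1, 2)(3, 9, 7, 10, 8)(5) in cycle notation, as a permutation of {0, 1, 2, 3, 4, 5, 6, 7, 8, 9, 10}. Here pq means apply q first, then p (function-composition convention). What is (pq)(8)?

(pq)(8) = p(q(8)). q(8) = 3, then p(3) = 8. So (pq)(8) = 8.

8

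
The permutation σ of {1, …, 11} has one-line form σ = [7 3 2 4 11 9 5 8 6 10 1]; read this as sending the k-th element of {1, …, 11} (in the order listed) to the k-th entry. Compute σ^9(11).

1

Tracing 11 → 1 → … returns to 11 after 4 steps, so 11 lies in a 4-cycle (1 7 5 11).
Since the cycle has length 4, σ^9 acts on it the same as σ^1 (9 mod 4 = 1).
Stepping 1 place around the cycle: 11 → 1.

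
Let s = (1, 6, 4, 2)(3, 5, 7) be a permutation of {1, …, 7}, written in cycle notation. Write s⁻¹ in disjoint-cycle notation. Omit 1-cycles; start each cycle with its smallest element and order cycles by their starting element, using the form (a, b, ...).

Inverting a permutation written in cycle notation just reverses the order within every cycle.
After reversing and putting each cycle's least element first, s⁻¹ = (1, 2, 4, 6)(3, 7, 5).

(1, 2, 4, 6)(3, 7, 5)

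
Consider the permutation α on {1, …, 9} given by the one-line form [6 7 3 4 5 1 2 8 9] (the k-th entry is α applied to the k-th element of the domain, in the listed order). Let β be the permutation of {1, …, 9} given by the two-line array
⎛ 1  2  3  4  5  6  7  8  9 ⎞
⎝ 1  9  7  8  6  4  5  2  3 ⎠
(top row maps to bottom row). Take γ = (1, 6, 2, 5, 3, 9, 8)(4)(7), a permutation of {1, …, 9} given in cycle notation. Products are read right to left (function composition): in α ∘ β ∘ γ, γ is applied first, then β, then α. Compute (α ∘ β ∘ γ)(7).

Apply the permutations in order: γ(7) = 7, then β(7) = 5, then α(5) = 5. So (α ∘ β ∘ γ)(7) = 5.

5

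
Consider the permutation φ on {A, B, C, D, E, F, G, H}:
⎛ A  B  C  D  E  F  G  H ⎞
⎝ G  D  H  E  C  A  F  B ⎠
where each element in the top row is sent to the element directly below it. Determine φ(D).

E

The entry below D in the array is E, so φ(D) = E.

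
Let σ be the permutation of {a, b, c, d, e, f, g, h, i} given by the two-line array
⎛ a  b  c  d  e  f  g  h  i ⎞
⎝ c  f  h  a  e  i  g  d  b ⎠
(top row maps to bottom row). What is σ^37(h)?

Tracing h → d → … returns to h after 4 steps, so h lies in a 4-cycle (a c h d).
Since the cycle has length 4, σ^37 acts on it the same as σ^1 (37 mod 4 = 1).
Stepping 1 place around the cycle: h → d.

d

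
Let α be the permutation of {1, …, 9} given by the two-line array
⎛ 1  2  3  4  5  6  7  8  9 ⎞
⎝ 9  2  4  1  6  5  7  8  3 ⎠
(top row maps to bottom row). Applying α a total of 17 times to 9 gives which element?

3

Tracing 9 → 3 → … returns to 9 after 4 steps, so 9 lies in a 4-cycle (1 9 3 4).
On a 4-cycle, α^4 is the identity, so α^17 = α^1 there (17 ≡ 1 mod 4).
Stepping 1 place around the cycle: 9 → 3.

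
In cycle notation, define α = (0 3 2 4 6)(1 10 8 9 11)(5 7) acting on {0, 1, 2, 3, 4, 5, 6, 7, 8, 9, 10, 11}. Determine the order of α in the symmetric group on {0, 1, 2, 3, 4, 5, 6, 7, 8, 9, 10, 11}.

10

The cycle type of α is (5, 5, 2).
The order of α is the least common multiple of its cycle lengths: lcm(5, 5, 2) = 10.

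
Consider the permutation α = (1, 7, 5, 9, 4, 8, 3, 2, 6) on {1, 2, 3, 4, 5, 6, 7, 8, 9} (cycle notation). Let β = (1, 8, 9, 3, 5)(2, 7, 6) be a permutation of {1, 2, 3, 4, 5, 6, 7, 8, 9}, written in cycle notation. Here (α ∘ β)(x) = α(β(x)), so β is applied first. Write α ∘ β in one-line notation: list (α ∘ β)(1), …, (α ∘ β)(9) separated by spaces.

3 5 9 8 7 6 1 4 2

Chase each element through β then α: 1 → 8 → 3; 2 → 7 → 5; 3 → 5 → 9; 4 → 4 → 8; 5 → 1 → 7; 6 → 2 → 6; 7 → 6 → 1; 8 → 9 → 4; 9 → 3 → 2.
Collecting the images, α ∘ β = [3 5 9 8 7 6 1 4 2].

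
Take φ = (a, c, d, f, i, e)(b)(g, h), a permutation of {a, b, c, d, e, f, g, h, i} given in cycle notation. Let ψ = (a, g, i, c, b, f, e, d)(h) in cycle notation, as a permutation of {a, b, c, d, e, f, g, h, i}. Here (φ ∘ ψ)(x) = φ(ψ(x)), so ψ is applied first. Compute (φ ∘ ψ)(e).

f

First apply ψ: ψ(e) = d, then φ(d) = f. Thus (φ ∘ ψ)(e) = f.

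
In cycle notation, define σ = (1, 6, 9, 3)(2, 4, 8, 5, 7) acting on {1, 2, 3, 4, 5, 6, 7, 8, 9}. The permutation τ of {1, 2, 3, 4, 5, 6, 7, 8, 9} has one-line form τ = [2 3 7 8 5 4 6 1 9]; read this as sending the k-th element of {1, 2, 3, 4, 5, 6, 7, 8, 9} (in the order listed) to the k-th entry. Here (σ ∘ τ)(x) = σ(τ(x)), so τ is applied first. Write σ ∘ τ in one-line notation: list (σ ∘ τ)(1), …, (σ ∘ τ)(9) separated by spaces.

(σ ∘ τ)(x) = σ(τ(x)). Computing each image: σ(τ(1)) = σ(2) = 4, σ(τ(2)) = σ(3) = 1, σ(τ(3)) = σ(7) = 2, σ(τ(4)) = σ(8) = 5, σ(τ(5)) = σ(5) = 7, σ(τ(6)) = σ(4) = 8, σ(τ(7)) = σ(6) = 9, σ(τ(8)) = σ(1) = 6, σ(τ(9)) = σ(9) = 3.
Hence σ ∘ τ = [4 1 2 5 7 8 9 6 3].

4 1 2 5 7 8 9 6 3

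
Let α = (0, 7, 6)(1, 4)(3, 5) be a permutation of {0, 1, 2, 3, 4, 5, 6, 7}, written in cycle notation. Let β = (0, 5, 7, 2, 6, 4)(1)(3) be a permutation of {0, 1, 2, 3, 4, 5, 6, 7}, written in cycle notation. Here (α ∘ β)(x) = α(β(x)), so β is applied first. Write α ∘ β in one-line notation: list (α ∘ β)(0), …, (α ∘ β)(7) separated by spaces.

3 4 0 5 7 6 1 2

(α ∘ β)(x) = α(β(x)). Computing each image: α(β(0)) = α(5) = 3, α(β(1)) = α(1) = 4, α(β(2)) = α(6) = 0, α(β(3)) = α(3) = 5, α(β(4)) = α(0) = 7, α(β(5)) = α(7) = 6, α(β(6)) = α(4) = 1, α(β(7)) = α(2) = 2.
Hence α ∘ β = [3 4 0 5 7 6 1 2].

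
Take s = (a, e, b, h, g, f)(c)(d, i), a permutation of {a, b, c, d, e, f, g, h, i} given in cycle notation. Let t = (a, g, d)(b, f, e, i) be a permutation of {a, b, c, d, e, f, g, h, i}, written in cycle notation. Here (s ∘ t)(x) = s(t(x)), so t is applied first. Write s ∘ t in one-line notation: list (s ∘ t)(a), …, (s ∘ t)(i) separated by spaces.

(s ∘ t)(x) = s(t(x)). Computing each image: s(t(a)) = s(g) = f, s(t(b)) = s(f) = a, s(t(c)) = s(c) = c, s(t(d)) = s(a) = e, s(t(e)) = s(i) = d, s(t(f)) = s(e) = b, s(t(g)) = s(d) = i, s(t(h)) = s(h) = g, s(t(i)) = s(b) = h.
Hence s ∘ t = [f a c e d b i g h].

f a c e d b i g h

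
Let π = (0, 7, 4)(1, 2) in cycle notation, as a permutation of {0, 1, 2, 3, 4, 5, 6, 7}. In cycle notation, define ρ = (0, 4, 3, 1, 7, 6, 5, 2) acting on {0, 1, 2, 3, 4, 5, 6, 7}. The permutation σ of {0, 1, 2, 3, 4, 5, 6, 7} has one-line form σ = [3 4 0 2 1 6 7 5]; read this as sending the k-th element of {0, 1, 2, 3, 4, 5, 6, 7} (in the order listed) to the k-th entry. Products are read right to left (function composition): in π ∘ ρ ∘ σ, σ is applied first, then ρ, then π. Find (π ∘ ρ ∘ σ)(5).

5

Chase 5: σ(5) = 6; ρ(6) = 5; π(5) = 5. Hence (π ∘ ρ ∘ σ)(5) = 5.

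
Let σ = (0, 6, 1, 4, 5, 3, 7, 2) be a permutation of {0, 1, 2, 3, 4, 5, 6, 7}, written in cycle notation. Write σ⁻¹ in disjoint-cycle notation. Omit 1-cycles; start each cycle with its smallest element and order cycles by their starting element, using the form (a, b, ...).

(0, 2, 7, 3, 5, 4, 1, 6)

The inverse reverses each cycle.
Reversing each cycle of σ and rotating so the smallest element leads gives (0, 2, 7, 3, 5, 4, 1, 6).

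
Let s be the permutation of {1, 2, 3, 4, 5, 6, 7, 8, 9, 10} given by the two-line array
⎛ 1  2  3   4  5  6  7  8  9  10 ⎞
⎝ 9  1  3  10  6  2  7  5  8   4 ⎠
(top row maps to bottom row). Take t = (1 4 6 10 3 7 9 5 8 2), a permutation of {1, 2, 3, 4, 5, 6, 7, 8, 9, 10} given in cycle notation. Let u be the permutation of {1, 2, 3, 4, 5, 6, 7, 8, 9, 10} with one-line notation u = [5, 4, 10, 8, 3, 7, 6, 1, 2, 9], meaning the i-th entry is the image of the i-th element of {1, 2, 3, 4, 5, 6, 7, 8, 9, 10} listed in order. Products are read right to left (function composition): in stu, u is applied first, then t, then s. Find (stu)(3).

Apply the permutations in order: u(3) = 10, then t(10) = 3, then s(3) = 3. So (stu)(3) = 3.

3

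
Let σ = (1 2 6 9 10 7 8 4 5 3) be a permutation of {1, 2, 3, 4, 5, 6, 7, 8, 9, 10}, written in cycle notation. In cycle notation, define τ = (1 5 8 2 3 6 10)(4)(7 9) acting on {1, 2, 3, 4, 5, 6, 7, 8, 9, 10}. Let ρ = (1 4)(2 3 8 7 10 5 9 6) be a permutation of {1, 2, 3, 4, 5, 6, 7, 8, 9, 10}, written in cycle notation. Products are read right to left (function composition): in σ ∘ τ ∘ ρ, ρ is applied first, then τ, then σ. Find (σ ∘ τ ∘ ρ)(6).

Apply the permutations in order: ρ(6) = 2, then τ(2) = 3, then σ(3) = 1. So (σ ∘ τ ∘ ρ)(6) = 1.

1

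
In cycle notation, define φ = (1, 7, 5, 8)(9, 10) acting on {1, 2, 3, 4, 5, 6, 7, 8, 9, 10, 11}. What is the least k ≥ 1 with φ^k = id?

4

The disjoint cycles have lengths 4, 2, 1, 1, 1, 1, 1.
The order is lcm(4, 2) = 4.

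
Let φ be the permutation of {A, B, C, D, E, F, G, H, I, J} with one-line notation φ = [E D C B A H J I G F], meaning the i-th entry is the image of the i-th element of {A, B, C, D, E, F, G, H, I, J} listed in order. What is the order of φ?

10

Writing φ as disjoint cycles, the cycle lengths are 5, 2, 2, 1.
Since disjoint cycles commute, ord(φ) = lcm(5, 2, 2) = 10.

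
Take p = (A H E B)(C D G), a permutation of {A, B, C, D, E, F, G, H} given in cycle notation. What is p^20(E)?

E lies in the 4-cycle (A H E B).
On a 4-cycle, p^4 is the identity, so p^20 = p^0 there (20 ≡ 0 mod 4).
So p^20(E) = E.

E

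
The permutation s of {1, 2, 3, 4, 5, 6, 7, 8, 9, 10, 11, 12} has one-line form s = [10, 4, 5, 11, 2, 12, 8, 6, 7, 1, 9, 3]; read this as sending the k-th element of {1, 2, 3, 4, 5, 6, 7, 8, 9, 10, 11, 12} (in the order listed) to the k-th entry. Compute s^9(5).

Tracing 5 → 2 → … returns to 5 after 10 steps, so 5 lies in a 10-cycle (2 4 11 9 7 8 6 12 3 5).
Advancing 9 steps from 5: 5 → 2 → 4 → 11 → 9 → 7 → 8 → 6 → 12 → 3.

3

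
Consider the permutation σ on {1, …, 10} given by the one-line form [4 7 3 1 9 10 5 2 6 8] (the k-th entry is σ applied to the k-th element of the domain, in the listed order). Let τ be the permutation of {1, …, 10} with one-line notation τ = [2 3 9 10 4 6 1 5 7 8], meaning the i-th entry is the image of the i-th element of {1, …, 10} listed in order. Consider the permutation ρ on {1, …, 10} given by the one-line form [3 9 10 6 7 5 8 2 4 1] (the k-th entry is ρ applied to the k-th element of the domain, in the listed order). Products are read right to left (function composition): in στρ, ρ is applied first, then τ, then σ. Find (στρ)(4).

Chase 4: ρ(4) = 6; τ(6) = 6; σ(6) = 10. Hence (στρ)(4) = 10.

10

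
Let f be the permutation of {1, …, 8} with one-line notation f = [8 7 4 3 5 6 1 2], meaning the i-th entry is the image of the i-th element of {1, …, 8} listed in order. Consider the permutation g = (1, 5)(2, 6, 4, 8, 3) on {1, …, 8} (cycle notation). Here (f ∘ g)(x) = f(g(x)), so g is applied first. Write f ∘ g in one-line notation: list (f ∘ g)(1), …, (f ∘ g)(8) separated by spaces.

5 6 7 2 8 3 1 4

(f ∘ g)(x) = f(g(x)). Computing each image: f(g(1)) = f(5) = 5, f(g(2)) = f(6) = 6, f(g(3)) = f(2) = 7, f(g(4)) = f(8) = 2, f(g(5)) = f(1) = 8, f(g(6)) = f(4) = 3, f(g(7)) = f(7) = 1, f(g(8)) = f(3) = 4.
Hence f ∘ g = [5 6 7 2 8 3 1 4].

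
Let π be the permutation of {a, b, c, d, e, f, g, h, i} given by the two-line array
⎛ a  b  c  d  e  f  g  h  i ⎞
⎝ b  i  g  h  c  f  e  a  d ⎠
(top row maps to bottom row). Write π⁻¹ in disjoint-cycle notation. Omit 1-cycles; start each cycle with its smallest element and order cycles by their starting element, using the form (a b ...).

(a h d i b)(c e g)

The cycle decomposition of π is (a b i d h)(c g e).
Reversing each cycle (and rotating so the smallest element leads) gives π⁻¹ = (a h d i b)(c e g).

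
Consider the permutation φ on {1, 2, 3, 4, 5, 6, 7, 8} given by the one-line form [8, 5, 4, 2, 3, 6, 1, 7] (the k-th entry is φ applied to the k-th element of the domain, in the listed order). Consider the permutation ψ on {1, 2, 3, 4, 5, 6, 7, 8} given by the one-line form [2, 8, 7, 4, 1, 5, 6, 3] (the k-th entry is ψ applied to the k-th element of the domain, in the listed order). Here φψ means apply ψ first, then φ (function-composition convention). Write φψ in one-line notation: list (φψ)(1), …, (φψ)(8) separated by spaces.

5 7 1 2 8 3 6 4

(φψ)(x) = φ(ψ(x)). Computing each image: φ(ψ(1)) = φ(2) = 5, φ(ψ(2)) = φ(8) = 7, φ(ψ(3)) = φ(7) = 1, φ(ψ(4)) = φ(4) = 2, φ(ψ(5)) = φ(1) = 8, φ(ψ(6)) = φ(5) = 3, φ(ψ(7)) = φ(6) = 6, φ(ψ(8)) = φ(3) = 4.
Hence φψ = [5 7 1 2 8 3 6 4].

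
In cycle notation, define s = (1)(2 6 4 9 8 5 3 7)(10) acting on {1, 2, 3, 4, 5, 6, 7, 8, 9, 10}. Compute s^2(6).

9

6 lies in the 8-cycle (2 6 4 9 8 5 3 7).
Advancing 2 steps from 6: 6 → 4 → 9.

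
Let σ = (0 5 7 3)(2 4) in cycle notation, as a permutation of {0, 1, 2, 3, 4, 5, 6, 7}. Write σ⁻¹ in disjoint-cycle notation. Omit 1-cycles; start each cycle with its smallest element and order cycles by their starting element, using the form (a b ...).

The inverse reverses each cycle.
Reversing each cycle of σ and rotating so the smallest element leads gives (0 3 7 5)(2 4).

(0 3 7 5)(2 4)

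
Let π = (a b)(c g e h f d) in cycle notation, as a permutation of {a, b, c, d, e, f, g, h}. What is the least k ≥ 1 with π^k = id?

The cycle type of π is (6, 2).
Since disjoint cycles commute, ord(π) = lcm(6, 2) = 6.

6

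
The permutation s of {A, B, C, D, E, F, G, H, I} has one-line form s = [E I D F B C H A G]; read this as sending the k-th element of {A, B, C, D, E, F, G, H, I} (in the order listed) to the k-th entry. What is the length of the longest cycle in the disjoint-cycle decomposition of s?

6

Decomposing into disjoint cycles gives (A E B I G H)(C D F); the longest has length 6.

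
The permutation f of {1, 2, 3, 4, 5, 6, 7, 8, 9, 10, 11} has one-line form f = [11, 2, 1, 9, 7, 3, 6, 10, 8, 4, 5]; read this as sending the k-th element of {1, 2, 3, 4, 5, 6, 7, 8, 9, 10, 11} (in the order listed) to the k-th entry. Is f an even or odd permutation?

even

In disjoint-cycle form the cycle lengths are 6, 4, 1.
A cycle is odd iff its length is even; f has 2 even-length cycles, so sgn(f) = (−1)^2 and f is even.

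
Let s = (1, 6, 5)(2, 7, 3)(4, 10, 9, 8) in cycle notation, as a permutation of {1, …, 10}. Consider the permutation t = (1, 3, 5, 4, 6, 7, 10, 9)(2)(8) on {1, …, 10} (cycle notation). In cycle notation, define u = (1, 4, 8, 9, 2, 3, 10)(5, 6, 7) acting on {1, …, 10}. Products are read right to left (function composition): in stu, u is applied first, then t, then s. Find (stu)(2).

Chase 2: u(2) = 3; t(3) = 5; s(5) = 1. Hence (stu)(2) = 1.

1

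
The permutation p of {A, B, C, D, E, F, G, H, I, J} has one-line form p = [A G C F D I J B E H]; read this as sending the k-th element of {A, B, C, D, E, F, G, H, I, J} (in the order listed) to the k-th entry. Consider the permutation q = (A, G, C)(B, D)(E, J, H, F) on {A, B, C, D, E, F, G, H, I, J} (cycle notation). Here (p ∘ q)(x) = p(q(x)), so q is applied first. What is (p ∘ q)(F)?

First apply q: q(F) = E, then p(E) = D. Thus (p ∘ q)(F) = D.

D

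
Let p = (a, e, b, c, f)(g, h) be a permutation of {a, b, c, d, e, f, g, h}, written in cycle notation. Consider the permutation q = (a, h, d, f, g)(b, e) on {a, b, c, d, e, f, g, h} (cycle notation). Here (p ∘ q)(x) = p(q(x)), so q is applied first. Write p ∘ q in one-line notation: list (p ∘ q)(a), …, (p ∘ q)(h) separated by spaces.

(p ∘ q)(x) = p(q(x)). Computing each image: p(q(a)) = p(h) = g, p(q(b)) = p(e) = b, p(q(c)) = p(c) = f, p(q(d)) = p(f) = a, p(q(e)) = p(b) = c, p(q(f)) = p(g) = h, p(q(g)) = p(a) = e, p(q(h)) = p(d) = d.
Hence p ∘ q = [g b f a c h e d].

g b f a c h e d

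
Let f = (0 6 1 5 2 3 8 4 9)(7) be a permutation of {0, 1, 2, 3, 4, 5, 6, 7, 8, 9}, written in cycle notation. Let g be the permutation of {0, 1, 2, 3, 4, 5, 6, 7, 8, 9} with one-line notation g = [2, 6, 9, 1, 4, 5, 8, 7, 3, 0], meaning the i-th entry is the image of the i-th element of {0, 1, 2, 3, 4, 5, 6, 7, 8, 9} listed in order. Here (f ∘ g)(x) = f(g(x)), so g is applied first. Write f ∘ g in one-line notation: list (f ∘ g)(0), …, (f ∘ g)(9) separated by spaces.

(f ∘ g)(x) = f(g(x)). Computing each image: f(g(0)) = f(2) = 3, f(g(1)) = f(6) = 1, f(g(2)) = f(9) = 0, f(g(3)) = f(1) = 5, f(g(4)) = f(4) = 9, f(g(5)) = f(5) = 2, f(g(6)) = f(8) = 4, f(g(7)) = f(7) = 7, f(g(8)) = f(3) = 8, f(g(9)) = f(0) = 6.
Hence f ∘ g = [3 1 0 5 9 2 4 7 8 6].

3 1 0 5 9 2 4 7 8 6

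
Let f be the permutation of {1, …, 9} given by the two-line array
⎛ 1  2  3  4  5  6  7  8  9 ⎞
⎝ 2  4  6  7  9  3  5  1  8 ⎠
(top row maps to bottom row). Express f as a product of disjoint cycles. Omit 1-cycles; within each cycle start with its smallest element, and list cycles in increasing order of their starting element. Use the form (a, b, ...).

(1, 2, 4, 7, 5, 9, 8)(3, 6)

Iterating f from 1 gives 1 → 2 → 4 → 7 → 5 → 9 → 8 → 1; that is the 7-cycle (1, 2, 4, 7, 5, 9, 8).
Continuing from each remaining unvisited element yields (1, 2, 4, 7, 5, 9, 8)(3, 6).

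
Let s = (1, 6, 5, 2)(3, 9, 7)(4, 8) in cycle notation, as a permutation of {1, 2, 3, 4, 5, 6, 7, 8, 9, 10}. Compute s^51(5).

6

5 lies in the 4-cycle (1, 6, 5, 2).
On a 4-cycle, s^4 is the identity, so s^51 = s^3 there (51 ≡ 3 mod 4).
Advancing 3 steps from 5: 5 → 2 → 1 → 6.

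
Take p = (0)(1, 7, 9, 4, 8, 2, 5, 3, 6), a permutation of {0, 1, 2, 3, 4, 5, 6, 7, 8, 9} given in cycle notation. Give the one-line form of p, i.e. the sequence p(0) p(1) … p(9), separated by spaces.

0 7 5 6 8 3 1 9 2 4

Reading each image from the cycles: 0↦0, 1↦7, 2↦5, 3↦6, 4↦8, 5↦3, 6↦1, 7↦9, 8↦2, 9↦4.
Listing these in domain order gives 0 7 5 6 8 3 1 9 2 4.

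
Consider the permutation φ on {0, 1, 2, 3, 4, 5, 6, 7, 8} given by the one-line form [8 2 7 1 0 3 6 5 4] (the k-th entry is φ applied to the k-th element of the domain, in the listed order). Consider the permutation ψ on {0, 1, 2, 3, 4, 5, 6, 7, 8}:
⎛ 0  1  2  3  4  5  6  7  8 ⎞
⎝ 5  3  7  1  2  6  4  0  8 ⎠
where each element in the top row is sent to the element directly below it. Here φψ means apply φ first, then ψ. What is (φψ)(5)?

1

φ(5) = 3, then ψ(3) = 1; composing gives (φψ)(5) = 1.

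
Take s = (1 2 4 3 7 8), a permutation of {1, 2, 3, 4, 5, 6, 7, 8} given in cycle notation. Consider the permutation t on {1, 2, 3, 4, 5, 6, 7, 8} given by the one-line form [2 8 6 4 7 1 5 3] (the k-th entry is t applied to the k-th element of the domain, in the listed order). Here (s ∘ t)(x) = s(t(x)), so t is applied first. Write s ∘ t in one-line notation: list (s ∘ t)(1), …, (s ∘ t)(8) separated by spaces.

Chase each element through t then s: 1 → 2 → 4; 2 → 8 → 1; 3 → 6 → 6; 4 → 4 → 3; 5 → 7 → 8; 6 → 1 → 2; 7 → 5 → 5; 8 → 3 → 7.
So s ∘ t in one-line form is 4 1 6 3 8 2 5 7.

4 1 6 3 8 2 5 7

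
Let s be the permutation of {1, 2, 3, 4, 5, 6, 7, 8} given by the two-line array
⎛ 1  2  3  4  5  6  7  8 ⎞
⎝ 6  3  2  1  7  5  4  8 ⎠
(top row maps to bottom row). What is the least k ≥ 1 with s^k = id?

Writing s as disjoint cycles, the cycle lengths are 5, 2, 1.
The order is lcm(5, 2) = 10.

10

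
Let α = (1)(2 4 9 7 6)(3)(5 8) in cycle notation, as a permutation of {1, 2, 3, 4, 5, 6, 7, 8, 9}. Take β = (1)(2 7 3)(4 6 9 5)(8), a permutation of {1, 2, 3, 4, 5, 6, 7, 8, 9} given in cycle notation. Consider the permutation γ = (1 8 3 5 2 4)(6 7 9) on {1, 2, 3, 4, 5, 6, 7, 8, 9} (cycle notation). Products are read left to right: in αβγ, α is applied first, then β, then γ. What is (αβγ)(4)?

(αβγ)(4) = γ(β(α(4))). α(4) = 9, then β(9) = 5, then γ(5) = 2, so the result is 2.

2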